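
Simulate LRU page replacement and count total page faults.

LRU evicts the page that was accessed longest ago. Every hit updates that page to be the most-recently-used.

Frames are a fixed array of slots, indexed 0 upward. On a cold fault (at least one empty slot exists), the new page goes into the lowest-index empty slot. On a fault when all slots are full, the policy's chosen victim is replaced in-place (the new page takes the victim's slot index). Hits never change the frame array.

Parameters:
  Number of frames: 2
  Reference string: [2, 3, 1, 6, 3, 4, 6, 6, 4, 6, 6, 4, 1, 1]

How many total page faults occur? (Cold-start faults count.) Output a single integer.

Step 0: ref 2 → FAULT, frames=[2,-]
Step 1: ref 3 → FAULT, frames=[2,3]
Step 2: ref 1 → FAULT (evict 2), frames=[1,3]
Step 3: ref 6 → FAULT (evict 3), frames=[1,6]
Step 4: ref 3 → FAULT (evict 1), frames=[3,6]
Step 5: ref 4 → FAULT (evict 6), frames=[3,4]
Step 6: ref 6 → FAULT (evict 3), frames=[6,4]
Step 7: ref 6 → HIT, frames=[6,4]
Step 8: ref 4 → HIT, frames=[6,4]
Step 9: ref 6 → HIT, frames=[6,4]
Step 10: ref 6 → HIT, frames=[6,4]
Step 11: ref 4 → HIT, frames=[6,4]
Step 12: ref 1 → FAULT (evict 6), frames=[1,4]
Step 13: ref 1 → HIT, frames=[1,4]
Total faults: 8

Answer: 8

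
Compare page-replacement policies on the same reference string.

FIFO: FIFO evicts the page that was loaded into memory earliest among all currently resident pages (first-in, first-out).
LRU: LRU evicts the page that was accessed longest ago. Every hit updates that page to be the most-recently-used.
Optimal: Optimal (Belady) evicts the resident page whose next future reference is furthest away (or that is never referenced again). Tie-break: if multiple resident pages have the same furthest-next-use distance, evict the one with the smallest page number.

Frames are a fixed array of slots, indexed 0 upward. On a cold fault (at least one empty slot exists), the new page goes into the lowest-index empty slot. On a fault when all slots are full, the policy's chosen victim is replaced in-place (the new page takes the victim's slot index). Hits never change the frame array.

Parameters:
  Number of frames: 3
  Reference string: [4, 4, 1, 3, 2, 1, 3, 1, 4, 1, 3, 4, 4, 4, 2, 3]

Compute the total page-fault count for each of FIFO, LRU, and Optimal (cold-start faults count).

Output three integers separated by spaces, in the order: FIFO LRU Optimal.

Answer: 8 6 6

Derivation:
--- FIFO ---
  step 0: ref 4 -> FAULT, frames=[4,-,-] (faults so far: 1)
  step 1: ref 4 -> HIT, frames=[4,-,-] (faults so far: 1)
  step 2: ref 1 -> FAULT, frames=[4,1,-] (faults so far: 2)
  step 3: ref 3 -> FAULT, frames=[4,1,3] (faults so far: 3)
  step 4: ref 2 -> FAULT, evict 4, frames=[2,1,3] (faults so far: 4)
  step 5: ref 1 -> HIT, frames=[2,1,3] (faults so far: 4)
  step 6: ref 3 -> HIT, frames=[2,1,3] (faults so far: 4)
  step 7: ref 1 -> HIT, frames=[2,1,3] (faults so far: 4)
  step 8: ref 4 -> FAULT, evict 1, frames=[2,4,3] (faults so far: 5)
  step 9: ref 1 -> FAULT, evict 3, frames=[2,4,1] (faults so far: 6)
  step 10: ref 3 -> FAULT, evict 2, frames=[3,4,1] (faults so far: 7)
  step 11: ref 4 -> HIT, frames=[3,4,1] (faults so far: 7)
  step 12: ref 4 -> HIT, frames=[3,4,1] (faults so far: 7)
  step 13: ref 4 -> HIT, frames=[3,4,1] (faults so far: 7)
  step 14: ref 2 -> FAULT, evict 4, frames=[3,2,1] (faults so far: 8)
  step 15: ref 3 -> HIT, frames=[3,2,1] (faults so far: 8)
  FIFO total faults: 8
--- LRU ---
  step 0: ref 4 -> FAULT, frames=[4,-,-] (faults so far: 1)
  step 1: ref 4 -> HIT, frames=[4,-,-] (faults so far: 1)
  step 2: ref 1 -> FAULT, frames=[4,1,-] (faults so far: 2)
  step 3: ref 3 -> FAULT, frames=[4,1,3] (faults so far: 3)
  step 4: ref 2 -> FAULT, evict 4, frames=[2,1,3] (faults so far: 4)
  step 5: ref 1 -> HIT, frames=[2,1,3] (faults so far: 4)
  step 6: ref 3 -> HIT, frames=[2,1,3] (faults so far: 4)
  step 7: ref 1 -> HIT, frames=[2,1,3] (faults so far: 4)
  step 8: ref 4 -> FAULT, evict 2, frames=[4,1,3] (faults so far: 5)
  step 9: ref 1 -> HIT, frames=[4,1,3] (faults so far: 5)
  step 10: ref 3 -> HIT, frames=[4,1,3] (faults so far: 5)
  step 11: ref 4 -> HIT, frames=[4,1,3] (faults so far: 5)
  step 12: ref 4 -> HIT, frames=[4,1,3] (faults so far: 5)
  step 13: ref 4 -> HIT, frames=[4,1,3] (faults so far: 5)
  step 14: ref 2 -> FAULT, evict 1, frames=[4,2,3] (faults so far: 6)
  step 15: ref 3 -> HIT, frames=[4,2,3] (faults so far: 6)
  LRU total faults: 6
--- Optimal ---
  step 0: ref 4 -> FAULT, frames=[4,-,-] (faults so far: 1)
  step 1: ref 4 -> HIT, frames=[4,-,-] (faults so far: 1)
  step 2: ref 1 -> FAULT, frames=[4,1,-] (faults so far: 2)
  step 3: ref 3 -> FAULT, frames=[4,1,3] (faults so far: 3)
  step 4: ref 2 -> FAULT, evict 4, frames=[2,1,3] (faults so far: 4)
  step 5: ref 1 -> HIT, frames=[2,1,3] (faults so far: 4)
  step 6: ref 3 -> HIT, frames=[2,1,3] (faults so far: 4)
  step 7: ref 1 -> HIT, frames=[2,1,3] (faults so far: 4)
  step 8: ref 4 -> FAULT, evict 2, frames=[4,1,3] (faults so far: 5)
  step 9: ref 1 -> HIT, frames=[4,1,3] (faults so far: 5)
  step 10: ref 3 -> HIT, frames=[4,1,3] (faults so far: 5)
  step 11: ref 4 -> HIT, frames=[4,1,3] (faults so far: 5)
  step 12: ref 4 -> HIT, frames=[4,1,3] (faults so far: 5)
  step 13: ref 4 -> HIT, frames=[4,1,3] (faults so far: 5)
  step 14: ref 2 -> FAULT, evict 1, frames=[4,2,3] (faults so far: 6)
  step 15: ref 3 -> HIT, frames=[4,2,3] (faults so far: 6)
  Optimal total faults: 6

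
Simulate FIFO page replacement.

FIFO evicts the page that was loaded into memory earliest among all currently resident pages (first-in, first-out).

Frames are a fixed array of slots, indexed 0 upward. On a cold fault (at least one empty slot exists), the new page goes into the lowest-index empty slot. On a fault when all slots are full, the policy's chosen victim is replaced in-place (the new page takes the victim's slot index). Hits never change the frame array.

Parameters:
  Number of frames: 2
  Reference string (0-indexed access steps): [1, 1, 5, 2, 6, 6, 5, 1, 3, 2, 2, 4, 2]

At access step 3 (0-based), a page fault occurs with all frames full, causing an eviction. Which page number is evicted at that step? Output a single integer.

Answer: 1

Derivation:
Step 0: ref 1 -> FAULT, frames=[1,-]
Step 1: ref 1 -> HIT, frames=[1,-]
Step 2: ref 5 -> FAULT, frames=[1,5]
Step 3: ref 2 -> FAULT, evict 1, frames=[2,5]
At step 3: evicted page 1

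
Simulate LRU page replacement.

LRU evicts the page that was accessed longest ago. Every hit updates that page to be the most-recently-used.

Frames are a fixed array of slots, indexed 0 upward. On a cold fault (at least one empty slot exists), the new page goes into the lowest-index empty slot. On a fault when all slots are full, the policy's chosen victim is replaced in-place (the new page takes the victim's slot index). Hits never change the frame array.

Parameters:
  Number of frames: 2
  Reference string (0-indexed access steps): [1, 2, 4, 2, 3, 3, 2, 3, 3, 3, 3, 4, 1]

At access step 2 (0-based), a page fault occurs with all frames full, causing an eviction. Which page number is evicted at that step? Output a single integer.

Answer: 1

Derivation:
Step 0: ref 1 -> FAULT, frames=[1,-]
Step 1: ref 2 -> FAULT, frames=[1,2]
Step 2: ref 4 -> FAULT, evict 1, frames=[4,2]
At step 2: evicted page 1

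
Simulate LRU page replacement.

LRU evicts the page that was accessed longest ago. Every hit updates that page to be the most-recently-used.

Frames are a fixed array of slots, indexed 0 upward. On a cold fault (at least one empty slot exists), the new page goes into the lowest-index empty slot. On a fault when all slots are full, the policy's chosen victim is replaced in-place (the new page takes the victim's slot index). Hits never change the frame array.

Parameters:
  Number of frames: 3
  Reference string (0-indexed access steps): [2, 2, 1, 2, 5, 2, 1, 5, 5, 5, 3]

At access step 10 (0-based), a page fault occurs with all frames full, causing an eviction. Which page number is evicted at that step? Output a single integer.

Step 0: ref 2 -> FAULT, frames=[2,-,-]
Step 1: ref 2 -> HIT, frames=[2,-,-]
Step 2: ref 1 -> FAULT, frames=[2,1,-]
Step 3: ref 2 -> HIT, frames=[2,1,-]
Step 4: ref 5 -> FAULT, frames=[2,1,5]
Step 5: ref 2 -> HIT, frames=[2,1,5]
Step 6: ref 1 -> HIT, frames=[2,1,5]
Step 7: ref 5 -> HIT, frames=[2,1,5]
Step 8: ref 5 -> HIT, frames=[2,1,5]
Step 9: ref 5 -> HIT, frames=[2,1,5]
Step 10: ref 3 -> FAULT, evict 2, frames=[3,1,5]
At step 10: evicted page 2

Answer: 2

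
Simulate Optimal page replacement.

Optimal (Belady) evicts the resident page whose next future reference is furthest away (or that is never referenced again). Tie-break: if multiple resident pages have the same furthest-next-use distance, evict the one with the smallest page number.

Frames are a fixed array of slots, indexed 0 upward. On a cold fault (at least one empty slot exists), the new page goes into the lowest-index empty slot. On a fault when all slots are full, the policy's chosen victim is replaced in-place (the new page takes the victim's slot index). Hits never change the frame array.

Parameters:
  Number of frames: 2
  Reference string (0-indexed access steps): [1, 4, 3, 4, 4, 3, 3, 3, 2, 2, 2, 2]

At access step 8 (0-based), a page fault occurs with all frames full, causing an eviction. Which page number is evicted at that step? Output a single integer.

Step 0: ref 1 -> FAULT, frames=[1,-]
Step 1: ref 4 -> FAULT, frames=[1,4]
Step 2: ref 3 -> FAULT, evict 1, frames=[3,4]
Step 3: ref 4 -> HIT, frames=[3,4]
Step 4: ref 4 -> HIT, frames=[3,4]
Step 5: ref 3 -> HIT, frames=[3,4]
Step 6: ref 3 -> HIT, frames=[3,4]
Step 7: ref 3 -> HIT, frames=[3,4]
Step 8: ref 2 -> FAULT, evict 3, frames=[2,4]
At step 8: evicted page 3

Answer: 3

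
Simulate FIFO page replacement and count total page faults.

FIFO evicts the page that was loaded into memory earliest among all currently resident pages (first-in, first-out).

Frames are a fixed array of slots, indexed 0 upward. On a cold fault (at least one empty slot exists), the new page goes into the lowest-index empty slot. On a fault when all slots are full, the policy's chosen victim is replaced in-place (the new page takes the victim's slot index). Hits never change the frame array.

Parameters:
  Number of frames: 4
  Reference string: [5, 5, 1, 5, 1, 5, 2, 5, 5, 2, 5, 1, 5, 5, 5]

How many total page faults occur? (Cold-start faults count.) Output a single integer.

Answer: 3

Derivation:
Step 0: ref 5 → FAULT, frames=[5,-,-,-]
Step 1: ref 5 → HIT, frames=[5,-,-,-]
Step 2: ref 1 → FAULT, frames=[5,1,-,-]
Step 3: ref 5 → HIT, frames=[5,1,-,-]
Step 4: ref 1 → HIT, frames=[5,1,-,-]
Step 5: ref 5 → HIT, frames=[5,1,-,-]
Step 6: ref 2 → FAULT, frames=[5,1,2,-]
Step 7: ref 5 → HIT, frames=[5,1,2,-]
Step 8: ref 5 → HIT, frames=[5,1,2,-]
Step 9: ref 2 → HIT, frames=[5,1,2,-]
Step 10: ref 5 → HIT, frames=[5,1,2,-]
Step 11: ref 1 → HIT, frames=[5,1,2,-]
Step 12: ref 5 → HIT, frames=[5,1,2,-]
Step 13: ref 5 → HIT, frames=[5,1,2,-]
Step 14: ref 5 → HIT, frames=[5,1,2,-]
Total faults: 3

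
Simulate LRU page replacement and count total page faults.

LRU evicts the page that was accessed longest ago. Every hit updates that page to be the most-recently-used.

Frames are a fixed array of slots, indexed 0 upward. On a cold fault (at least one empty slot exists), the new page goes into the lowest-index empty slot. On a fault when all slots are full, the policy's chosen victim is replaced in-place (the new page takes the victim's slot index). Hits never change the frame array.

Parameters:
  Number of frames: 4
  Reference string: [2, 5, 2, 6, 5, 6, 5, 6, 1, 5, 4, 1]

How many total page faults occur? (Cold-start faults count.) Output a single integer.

Answer: 5

Derivation:
Step 0: ref 2 → FAULT, frames=[2,-,-,-]
Step 1: ref 5 → FAULT, frames=[2,5,-,-]
Step 2: ref 2 → HIT, frames=[2,5,-,-]
Step 3: ref 6 → FAULT, frames=[2,5,6,-]
Step 4: ref 5 → HIT, frames=[2,5,6,-]
Step 5: ref 6 → HIT, frames=[2,5,6,-]
Step 6: ref 5 → HIT, frames=[2,5,6,-]
Step 7: ref 6 → HIT, frames=[2,5,6,-]
Step 8: ref 1 → FAULT, frames=[2,5,6,1]
Step 9: ref 5 → HIT, frames=[2,5,6,1]
Step 10: ref 4 → FAULT (evict 2), frames=[4,5,6,1]
Step 11: ref 1 → HIT, frames=[4,5,6,1]
Total faults: 5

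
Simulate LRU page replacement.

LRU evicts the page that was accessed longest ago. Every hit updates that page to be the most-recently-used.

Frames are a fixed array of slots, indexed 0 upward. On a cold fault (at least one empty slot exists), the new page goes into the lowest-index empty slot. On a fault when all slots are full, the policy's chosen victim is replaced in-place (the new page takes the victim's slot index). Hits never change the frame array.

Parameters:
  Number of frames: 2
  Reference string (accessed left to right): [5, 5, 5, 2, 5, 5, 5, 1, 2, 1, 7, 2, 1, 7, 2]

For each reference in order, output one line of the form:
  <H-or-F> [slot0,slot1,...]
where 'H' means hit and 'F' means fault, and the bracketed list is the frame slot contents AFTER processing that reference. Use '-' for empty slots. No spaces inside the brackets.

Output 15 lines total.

F [5,-]
H [5,-]
H [5,-]
F [5,2]
H [5,2]
H [5,2]
H [5,2]
F [5,1]
F [2,1]
H [2,1]
F [7,1]
F [7,2]
F [1,2]
F [1,7]
F [2,7]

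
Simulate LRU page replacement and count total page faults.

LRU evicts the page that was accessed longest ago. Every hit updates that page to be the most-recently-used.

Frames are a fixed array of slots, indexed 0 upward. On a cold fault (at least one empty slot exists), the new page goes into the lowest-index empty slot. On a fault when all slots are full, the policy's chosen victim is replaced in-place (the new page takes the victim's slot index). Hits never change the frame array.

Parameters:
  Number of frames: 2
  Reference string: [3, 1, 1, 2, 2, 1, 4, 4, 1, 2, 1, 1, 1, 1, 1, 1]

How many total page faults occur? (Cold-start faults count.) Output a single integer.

Step 0: ref 3 → FAULT, frames=[3,-]
Step 1: ref 1 → FAULT, frames=[3,1]
Step 2: ref 1 → HIT, frames=[3,1]
Step 3: ref 2 → FAULT (evict 3), frames=[2,1]
Step 4: ref 2 → HIT, frames=[2,1]
Step 5: ref 1 → HIT, frames=[2,1]
Step 6: ref 4 → FAULT (evict 2), frames=[4,1]
Step 7: ref 4 → HIT, frames=[4,1]
Step 8: ref 1 → HIT, frames=[4,1]
Step 9: ref 2 → FAULT (evict 4), frames=[2,1]
Step 10: ref 1 → HIT, frames=[2,1]
Step 11: ref 1 → HIT, frames=[2,1]
Step 12: ref 1 → HIT, frames=[2,1]
Step 13: ref 1 → HIT, frames=[2,1]
Step 14: ref 1 → HIT, frames=[2,1]
Step 15: ref 1 → HIT, frames=[2,1]
Total faults: 5

Answer: 5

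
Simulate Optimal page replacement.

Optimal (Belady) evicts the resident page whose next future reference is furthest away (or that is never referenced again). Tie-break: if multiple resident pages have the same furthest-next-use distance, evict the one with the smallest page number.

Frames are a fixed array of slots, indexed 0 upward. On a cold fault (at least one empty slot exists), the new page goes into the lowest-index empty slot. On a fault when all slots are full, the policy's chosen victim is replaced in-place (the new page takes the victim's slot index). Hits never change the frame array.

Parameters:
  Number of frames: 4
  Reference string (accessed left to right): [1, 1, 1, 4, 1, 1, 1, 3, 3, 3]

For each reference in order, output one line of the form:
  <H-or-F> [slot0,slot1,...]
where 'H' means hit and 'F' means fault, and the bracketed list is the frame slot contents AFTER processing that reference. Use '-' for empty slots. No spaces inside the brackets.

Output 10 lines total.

F [1,-,-,-]
H [1,-,-,-]
H [1,-,-,-]
F [1,4,-,-]
H [1,4,-,-]
H [1,4,-,-]
H [1,4,-,-]
F [1,4,3,-]
H [1,4,3,-]
H [1,4,3,-]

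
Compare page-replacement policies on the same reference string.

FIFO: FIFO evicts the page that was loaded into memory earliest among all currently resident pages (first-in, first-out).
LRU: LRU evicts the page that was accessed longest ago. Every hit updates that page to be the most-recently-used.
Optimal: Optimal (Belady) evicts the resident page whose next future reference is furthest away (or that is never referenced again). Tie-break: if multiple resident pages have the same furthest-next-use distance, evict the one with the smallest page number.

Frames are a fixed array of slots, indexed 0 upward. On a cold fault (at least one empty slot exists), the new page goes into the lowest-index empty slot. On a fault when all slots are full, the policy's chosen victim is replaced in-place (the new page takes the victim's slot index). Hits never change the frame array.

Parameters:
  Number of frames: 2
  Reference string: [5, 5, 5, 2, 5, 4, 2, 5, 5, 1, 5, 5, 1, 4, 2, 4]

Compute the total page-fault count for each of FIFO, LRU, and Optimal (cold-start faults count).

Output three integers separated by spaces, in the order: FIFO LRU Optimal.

Answer: 7 8 7

Derivation:
--- FIFO ---
  step 0: ref 5 -> FAULT, frames=[5,-] (faults so far: 1)
  step 1: ref 5 -> HIT, frames=[5,-] (faults so far: 1)
  step 2: ref 5 -> HIT, frames=[5,-] (faults so far: 1)
  step 3: ref 2 -> FAULT, frames=[5,2] (faults so far: 2)
  step 4: ref 5 -> HIT, frames=[5,2] (faults so far: 2)
  step 5: ref 4 -> FAULT, evict 5, frames=[4,2] (faults so far: 3)
  step 6: ref 2 -> HIT, frames=[4,2] (faults so far: 3)
  step 7: ref 5 -> FAULT, evict 2, frames=[4,5] (faults so far: 4)
  step 8: ref 5 -> HIT, frames=[4,5] (faults so far: 4)
  step 9: ref 1 -> FAULT, evict 4, frames=[1,5] (faults so far: 5)
  step 10: ref 5 -> HIT, frames=[1,5] (faults so far: 5)
  step 11: ref 5 -> HIT, frames=[1,5] (faults so far: 5)
  step 12: ref 1 -> HIT, frames=[1,5] (faults so far: 5)
  step 13: ref 4 -> FAULT, evict 5, frames=[1,4] (faults so far: 6)
  step 14: ref 2 -> FAULT, evict 1, frames=[2,4] (faults so far: 7)
  step 15: ref 4 -> HIT, frames=[2,4] (faults so far: 7)
  FIFO total faults: 7
--- LRU ---
  step 0: ref 5 -> FAULT, frames=[5,-] (faults so far: 1)
  step 1: ref 5 -> HIT, frames=[5,-] (faults so far: 1)
  step 2: ref 5 -> HIT, frames=[5,-] (faults so far: 1)
  step 3: ref 2 -> FAULT, frames=[5,2] (faults so far: 2)
  step 4: ref 5 -> HIT, frames=[5,2] (faults so far: 2)
  step 5: ref 4 -> FAULT, evict 2, frames=[5,4] (faults so far: 3)
  step 6: ref 2 -> FAULT, evict 5, frames=[2,4] (faults so far: 4)
  step 7: ref 5 -> FAULT, evict 4, frames=[2,5] (faults so far: 5)
  step 8: ref 5 -> HIT, frames=[2,5] (faults so far: 5)
  step 9: ref 1 -> FAULT, evict 2, frames=[1,5] (faults so far: 6)
  step 10: ref 5 -> HIT, frames=[1,5] (faults so far: 6)
  step 11: ref 5 -> HIT, frames=[1,5] (faults so far: 6)
  step 12: ref 1 -> HIT, frames=[1,5] (faults so far: 6)
  step 13: ref 4 -> FAULT, evict 5, frames=[1,4] (faults so far: 7)
  step 14: ref 2 -> FAULT, evict 1, frames=[2,4] (faults so far: 8)
  step 15: ref 4 -> HIT, frames=[2,4] (faults so far: 8)
  LRU total faults: 8
--- Optimal ---
  step 0: ref 5 -> FAULT, frames=[5,-] (faults so far: 1)
  step 1: ref 5 -> HIT, frames=[5,-] (faults so far: 1)
  step 2: ref 5 -> HIT, frames=[5,-] (faults so far: 1)
  step 3: ref 2 -> FAULT, frames=[5,2] (faults so far: 2)
  step 4: ref 5 -> HIT, frames=[5,2] (faults so far: 2)
  step 5: ref 4 -> FAULT, evict 5, frames=[4,2] (faults so far: 3)
  step 6: ref 2 -> HIT, frames=[4,2] (faults so far: 3)
  step 7: ref 5 -> FAULT, evict 2, frames=[4,5] (faults so far: 4)
  step 8: ref 5 -> HIT, frames=[4,5] (faults so far: 4)
  step 9: ref 1 -> FAULT, evict 4, frames=[1,5] (faults so far: 5)
  step 10: ref 5 -> HIT, frames=[1,5] (faults so far: 5)
  step 11: ref 5 -> HIT, frames=[1,5] (faults so far: 5)
  step 12: ref 1 -> HIT, frames=[1,5] (faults so far: 5)
  step 13: ref 4 -> FAULT, evict 1, frames=[4,5] (faults so far: 6)
  step 14: ref 2 -> FAULT, evict 5, frames=[4,2] (faults so far: 7)
  step 15: ref 4 -> HIT, frames=[4,2] (faults so far: 7)
  Optimal total faults: 7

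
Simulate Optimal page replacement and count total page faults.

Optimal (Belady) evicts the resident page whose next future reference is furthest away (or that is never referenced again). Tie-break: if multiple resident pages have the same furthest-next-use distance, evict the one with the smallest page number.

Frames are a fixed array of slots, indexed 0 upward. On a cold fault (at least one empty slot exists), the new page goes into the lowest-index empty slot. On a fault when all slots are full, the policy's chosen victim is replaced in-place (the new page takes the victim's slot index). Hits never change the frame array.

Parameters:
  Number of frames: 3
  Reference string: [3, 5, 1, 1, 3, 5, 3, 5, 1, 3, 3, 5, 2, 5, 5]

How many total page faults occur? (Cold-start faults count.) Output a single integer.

Step 0: ref 3 → FAULT, frames=[3,-,-]
Step 1: ref 5 → FAULT, frames=[3,5,-]
Step 2: ref 1 → FAULT, frames=[3,5,1]
Step 3: ref 1 → HIT, frames=[3,5,1]
Step 4: ref 3 → HIT, frames=[3,5,1]
Step 5: ref 5 → HIT, frames=[3,5,1]
Step 6: ref 3 → HIT, frames=[3,5,1]
Step 7: ref 5 → HIT, frames=[3,5,1]
Step 8: ref 1 → HIT, frames=[3,5,1]
Step 9: ref 3 → HIT, frames=[3,5,1]
Step 10: ref 3 → HIT, frames=[3,5,1]
Step 11: ref 5 → HIT, frames=[3,5,1]
Step 12: ref 2 → FAULT (evict 1), frames=[3,5,2]
Step 13: ref 5 → HIT, frames=[3,5,2]
Step 14: ref 5 → HIT, frames=[3,5,2]
Total faults: 4

Answer: 4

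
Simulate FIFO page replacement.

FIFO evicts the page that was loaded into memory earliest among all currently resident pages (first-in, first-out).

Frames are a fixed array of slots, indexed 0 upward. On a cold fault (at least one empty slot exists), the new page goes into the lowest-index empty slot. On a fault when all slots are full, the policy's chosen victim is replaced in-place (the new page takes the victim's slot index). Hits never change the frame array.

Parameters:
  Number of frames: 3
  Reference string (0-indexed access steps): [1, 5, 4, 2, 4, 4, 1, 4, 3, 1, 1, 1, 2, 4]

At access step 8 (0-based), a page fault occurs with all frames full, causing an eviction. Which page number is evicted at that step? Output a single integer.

Step 0: ref 1 -> FAULT, frames=[1,-,-]
Step 1: ref 5 -> FAULT, frames=[1,5,-]
Step 2: ref 4 -> FAULT, frames=[1,5,4]
Step 3: ref 2 -> FAULT, evict 1, frames=[2,5,4]
Step 4: ref 4 -> HIT, frames=[2,5,4]
Step 5: ref 4 -> HIT, frames=[2,5,4]
Step 6: ref 1 -> FAULT, evict 5, frames=[2,1,4]
Step 7: ref 4 -> HIT, frames=[2,1,4]
Step 8: ref 3 -> FAULT, evict 4, frames=[2,1,3]
At step 8: evicted page 4

Answer: 4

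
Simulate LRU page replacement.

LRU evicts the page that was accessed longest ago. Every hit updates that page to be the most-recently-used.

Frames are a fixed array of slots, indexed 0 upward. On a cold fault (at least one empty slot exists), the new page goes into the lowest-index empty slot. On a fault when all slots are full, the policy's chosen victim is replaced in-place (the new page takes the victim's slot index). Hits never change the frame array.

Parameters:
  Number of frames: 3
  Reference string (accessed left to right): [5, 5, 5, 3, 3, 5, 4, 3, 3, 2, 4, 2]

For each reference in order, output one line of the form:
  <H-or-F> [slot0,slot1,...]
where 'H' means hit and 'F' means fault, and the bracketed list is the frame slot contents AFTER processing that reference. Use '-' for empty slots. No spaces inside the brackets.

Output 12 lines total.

F [5,-,-]
H [5,-,-]
H [5,-,-]
F [5,3,-]
H [5,3,-]
H [5,3,-]
F [5,3,4]
H [5,3,4]
H [5,3,4]
F [2,3,4]
H [2,3,4]
H [2,3,4]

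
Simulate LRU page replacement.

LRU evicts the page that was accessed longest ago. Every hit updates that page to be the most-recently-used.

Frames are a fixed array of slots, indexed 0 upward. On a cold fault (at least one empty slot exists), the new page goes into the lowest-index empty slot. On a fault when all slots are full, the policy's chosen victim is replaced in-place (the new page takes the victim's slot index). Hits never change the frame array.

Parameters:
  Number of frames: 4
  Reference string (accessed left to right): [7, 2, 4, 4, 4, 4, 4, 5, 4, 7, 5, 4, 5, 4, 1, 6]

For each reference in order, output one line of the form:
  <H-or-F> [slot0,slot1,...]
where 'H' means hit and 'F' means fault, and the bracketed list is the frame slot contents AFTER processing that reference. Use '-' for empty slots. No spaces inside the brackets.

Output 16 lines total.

F [7,-,-,-]
F [7,2,-,-]
F [7,2,4,-]
H [7,2,4,-]
H [7,2,4,-]
H [7,2,4,-]
H [7,2,4,-]
F [7,2,4,5]
H [7,2,4,5]
H [7,2,4,5]
H [7,2,4,5]
H [7,2,4,5]
H [7,2,4,5]
H [7,2,4,5]
F [7,1,4,5]
F [6,1,4,5]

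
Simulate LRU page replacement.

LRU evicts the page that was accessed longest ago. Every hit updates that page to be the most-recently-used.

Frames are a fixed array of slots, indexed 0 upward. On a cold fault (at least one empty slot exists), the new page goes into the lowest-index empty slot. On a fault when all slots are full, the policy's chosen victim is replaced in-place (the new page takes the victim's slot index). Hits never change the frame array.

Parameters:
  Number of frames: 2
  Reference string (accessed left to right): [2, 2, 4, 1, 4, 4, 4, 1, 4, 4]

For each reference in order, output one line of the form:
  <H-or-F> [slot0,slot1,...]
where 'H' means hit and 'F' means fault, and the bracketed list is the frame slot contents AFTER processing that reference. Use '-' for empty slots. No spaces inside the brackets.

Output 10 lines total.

F [2,-]
H [2,-]
F [2,4]
F [1,4]
H [1,4]
H [1,4]
H [1,4]
H [1,4]
H [1,4]
H [1,4]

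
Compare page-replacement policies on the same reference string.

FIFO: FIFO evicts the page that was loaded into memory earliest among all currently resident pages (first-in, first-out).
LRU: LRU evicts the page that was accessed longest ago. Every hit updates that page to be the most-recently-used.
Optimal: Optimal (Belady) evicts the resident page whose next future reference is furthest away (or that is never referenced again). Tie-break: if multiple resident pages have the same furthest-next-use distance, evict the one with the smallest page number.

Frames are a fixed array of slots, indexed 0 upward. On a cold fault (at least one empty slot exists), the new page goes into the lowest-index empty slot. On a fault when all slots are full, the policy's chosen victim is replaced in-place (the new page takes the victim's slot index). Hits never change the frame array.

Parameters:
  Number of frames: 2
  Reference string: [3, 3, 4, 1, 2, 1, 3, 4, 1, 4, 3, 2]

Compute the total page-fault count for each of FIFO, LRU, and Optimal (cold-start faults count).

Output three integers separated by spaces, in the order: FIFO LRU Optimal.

--- FIFO ---
  step 0: ref 3 -> FAULT, frames=[3,-] (faults so far: 1)
  step 1: ref 3 -> HIT, frames=[3,-] (faults so far: 1)
  step 2: ref 4 -> FAULT, frames=[3,4] (faults so far: 2)
  step 3: ref 1 -> FAULT, evict 3, frames=[1,4] (faults so far: 3)
  step 4: ref 2 -> FAULT, evict 4, frames=[1,2] (faults so far: 4)
  step 5: ref 1 -> HIT, frames=[1,2] (faults so far: 4)
  step 6: ref 3 -> FAULT, evict 1, frames=[3,2] (faults so far: 5)
  step 7: ref 4 -> FAULT, evict 2, frames=[3,4] (faults so far: 6)
  step 8: ref 1 -> FAULT, evict 3, frames=[1,4] (faults so far: 7)
  step 9: ref 4 -> HIT, frames=[1,4] (faults so far: 7)
  step 10: ref 3 -> FAULT, evict 4, frames=[1,3] (faults so far: 8)
  step 11: ref 2 -> FAULT, evict 1, frames=[2,3] (faults so far: 9)
  FIFO total faults: 9
--- LRU ---
  step 0: ref 3 -> FAULT, frames=[3,-] (faults so far: 1)
  step 1: ref 3 -> HIT, frames=[3,-] (faults so far: 1)
  step 2: ref 4 -> FAULT, frames=[3,4] (faults so far: 2)
  step 3: ref 1 -> FAULT, evict 3, frames=[1,4] (faults so far: 3)
  step 4: ref 2 -> FAULT, evict 4, frames=[1,2] (faults so far: 4)
  step 5: ref 1 -> HIT, frames=[1,2] (faults so far: 4)
  step 6: ref 3 -> FAULT, evict 2, frames=[1,3] (faults so far: 5)
  step 7: ref 4 -> FAULT, evict 1, frames=[4,3] (faults so far: 6)
  step 8: ref 1 -> FAULT, evict 3, frames=[4,1] (faults so far: 7)
  step 9: ref 4 -> HIT, frames=[4,1] (faults so far: 7)
  step 10: ref 3 -> FAULT, evict 1, frames=[4,3] (faults so far: 8)
  step 11: ref 2 -> FAULT, evict 4, frames=[2,3] (faults so far: 9)
  LRU total faults: 9
--- Optimal ---
  step 0: ref 3 -> FAULT, frames=[3,-] (faults so far: 1)
  step 1: ref 3 -> HIT, frames=[3,-] (faults so far: 1)
  step 2: ref 4 -> FAULT, frames=[3,4] (faults so far: 2)
  step 3: ref 1 -> FAULT, evict 4, frames=[3,1] (faults so far: 3)
  step 4: ref 2 -> FAULT, evict 3, frames=[2,1] (faults so far: 4)
  step 5: ref 1 -> HIT, frames=[2,1] (faults so far: 4)
  step 6: ref 3 -> FAULT, evict 2, frames=[3,1] (faults so far: 5)
  step 7: ref 4 -> FAULT, evict 3, frames=[4,1] (faults so far: 6)
  step 8: ref 1 -> HIT, frames=[4,1] (faults so far: 6)
  step 9: ref 4 -> HIT, frames=[4,1] (faults so far: 6)
  step 10: ref 3 -> FAULT, evict 1, frames=[4,3] (faults so far: 7)
  step 11: ref 2 -> FAULT, evict 3, frames=[4,2] (faults so far: 8)
  Optimal total faults: 8

Answer: 9 9 8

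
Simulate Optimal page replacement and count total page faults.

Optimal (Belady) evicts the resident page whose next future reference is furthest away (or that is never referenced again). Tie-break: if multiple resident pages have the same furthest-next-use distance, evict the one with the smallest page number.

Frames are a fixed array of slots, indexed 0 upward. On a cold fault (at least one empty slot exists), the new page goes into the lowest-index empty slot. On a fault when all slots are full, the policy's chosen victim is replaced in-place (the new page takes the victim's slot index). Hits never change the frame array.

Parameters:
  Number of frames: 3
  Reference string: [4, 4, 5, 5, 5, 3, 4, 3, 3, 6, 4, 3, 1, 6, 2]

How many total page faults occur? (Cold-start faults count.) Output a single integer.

Step 0: ref 4 → FAULT, frames=[4,-,-]
Step 1: ref 4 → HIT, frames=[4,-,-]
Step 2: ref 5 → FAULT, frames=[4,5,-]
Step 3: ref 5 → HIT, frames=[4,5,-]
Step 4: ref 5 → HIT, frames=[4,5,-]
Step 5: ref 3 → FAULT, frames=[4,5,3]
Step 6: ref 4 → HIT, frames=[4,5,3]
Step 7: ref 3 → HIT, frames=[4,5,3]
Step 8: ref 3 → HIT, frames=[4,5,3]
Step 9: ref 6 → FAULT (evict 5), frames=[4,6,3]
Step 10: ref 4 → HIT, frames=[4,6,3]
Step 11: ref 3 → HIT, frames=[4,6,3]
Step 12: ref 1 → FAULT (evict 3), frames=[4,6,1]
Step 13: ref 6 → HIT, frames=[4,6,1]
Step 14: ref 2 → FAULT (evict 1), frames=[4,6,2]
Total faults: 6

Answer: 6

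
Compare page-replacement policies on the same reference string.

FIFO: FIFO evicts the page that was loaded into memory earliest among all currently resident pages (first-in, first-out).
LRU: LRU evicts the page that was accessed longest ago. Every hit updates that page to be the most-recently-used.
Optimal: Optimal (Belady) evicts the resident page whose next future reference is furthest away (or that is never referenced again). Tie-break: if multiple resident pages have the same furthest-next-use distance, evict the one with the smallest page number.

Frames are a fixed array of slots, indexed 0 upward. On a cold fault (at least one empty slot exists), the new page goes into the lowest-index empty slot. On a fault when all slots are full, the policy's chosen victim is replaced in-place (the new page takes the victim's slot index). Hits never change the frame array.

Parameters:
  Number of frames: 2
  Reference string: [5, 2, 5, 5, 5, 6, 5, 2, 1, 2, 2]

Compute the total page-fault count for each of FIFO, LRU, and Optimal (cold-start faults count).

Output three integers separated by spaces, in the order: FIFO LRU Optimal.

--- FIFO ---
  step 0: ref 5 -> FAULT, frames=[5,-] (faults so far: 1)
  step 1: ref 2 -> FAULT, frames=[5,2] (faults so far: 2)
  step 2: ref 5 -> HIT, frames=[5,2] (faults so far: 2)
  step 3: ref 5 -> HIT, frames=[5,2] (faults so far: 2)
  step 4: ref 5 -> HIT, frames=[5,2] (faults so far: 2)
  step 5: ref 6 -> FAULT, evict 5, frames=[6,2] (faults so far: 3)
  step 6: ref 5 -> FAULT, evict 2, frames=[6,5] (faults so far: 4)
  step 7: ref 2 -> FAULT, evict 6, frames=[2,5] (faults so far: 5)
  step 8: ref 1 -> FAULT, evict 5, frames=[2,1] (faults so far: 6)
  step 9: ref 2 -> HIT, frames=[2,1] (faults so far: 6)
  step 10: ref 2 -> HIT, frames=[2,1] (faults so far: 6)
  FIFO total faults: 6
--- LRU ---
  step 0: ref 5 -> FAULT, frames=[5,-] (faults so far: 1)
  step 1: ref 2 -> FAULT, frames=[5,2] (faults so far: 2)
  step 2: ref 5 -> HIT, frames=[5,2] (faults so far: 2)
  step 3: ref 5 -> HIT, frames=[5,2] (faults so far: 2)
  step 4: ref 5 -> HIT, frames=[5,2] (faults so far: 2)
  step 5: ref 6 -> FAULT, evict 2, frames=[5,6] (faults so far: 3)
  step 6: ref 5 -> HIT, frames=[5,6] (faults so far: 3)
  step 7: ref 2 -> FAULT, evict 6, frames=[5,2] (faults so far: 4)
  step 8: ref 1 -> FAULT, evict 5, frames=[1,2] (faults so far: 5)
  step 9: ref 2 -> HIT, frames=[1,2] (faults so far: 5)
  step 10: ref 2 -> HIT, frames=[1,2] (faults so far: 5)
  LRU total faults: 5
--- Optimal ---
  step 0: ref 5 -> FAULT, frames=[5,-] (faults so far: 1)
  step 1: ref 2 -> FAULT, frames=[5,2] (faults so far: 2)
  step 2: ref 5 -> HIT, frames=[5,2] (faults so far: 2)
  step 3: ref 5 -> HIT, frames=[5,2] (faults so far: 2)
  step 4: ref 5 -> HIT, frames=[5,2] (faults so far: 2)
  step 5: ref 6 -> FAULT, evict 2, frames=[5,6] (faults so far: 3)
  step 6: ref 5 -> HIT, frames=[5,6] (faults so far: 3)
  step 7: ref 2 -> FAULT, evict 5, frames=[2,6] (faults so far: 4)
  step 8: ref 1 -> FAULT, evict 6, frames=[2,1] (faults so far: 5)
  step 9: ref 2 -> HIT, frames=[2,1] (faults so far: 5)
  step 10: ref 2 -> HIT, frames=[2,1] (faults so far: 5)
  Optimal total faults: 5

Answer: 6 5 5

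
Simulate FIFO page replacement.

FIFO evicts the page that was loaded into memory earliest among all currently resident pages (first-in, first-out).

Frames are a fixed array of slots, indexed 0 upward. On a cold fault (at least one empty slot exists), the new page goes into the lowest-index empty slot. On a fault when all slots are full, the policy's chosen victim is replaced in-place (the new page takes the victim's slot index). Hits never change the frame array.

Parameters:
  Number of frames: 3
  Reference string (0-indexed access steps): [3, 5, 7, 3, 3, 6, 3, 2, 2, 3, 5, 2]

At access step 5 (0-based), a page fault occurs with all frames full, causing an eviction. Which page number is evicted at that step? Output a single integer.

Step 0: ref 3 -> FAULT, frames=[3,-,-]
Step 1: ref 5 -> FAULT, frames=[3,5,-]
Step 2: ref 7 -> FAULT, frames=[3,5,7]
Step 3: ref 3 -> HIT, frames=[3,5,7]
Step 4: ref 3 -> HIT, frames=[3,5,7]
Step 5: ref 6 -> FAULT, evict 3, frames=[6,5,7]
At step 5: evicted page 3

Answer: 3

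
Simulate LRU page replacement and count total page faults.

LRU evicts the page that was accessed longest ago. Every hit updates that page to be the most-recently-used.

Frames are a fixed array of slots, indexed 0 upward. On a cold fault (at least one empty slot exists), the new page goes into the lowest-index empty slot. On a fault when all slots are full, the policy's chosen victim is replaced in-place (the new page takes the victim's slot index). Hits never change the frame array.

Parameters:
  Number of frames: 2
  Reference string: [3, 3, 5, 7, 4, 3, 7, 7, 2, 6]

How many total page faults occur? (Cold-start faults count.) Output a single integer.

Answer: 8

Derivation:
Step 0: ref 3 → FAULT, frames=[3,-]
Step 1: ref 3 → HIT, frames=[3,-]
Step 2: ref 5 → FAULT, frames=[3,5]
Step 3: ref 7 → FAULT (evict 3), frames=[7,5]
Step 4: ref 4 → FAULT (evict 5), frames=[7,4]
Step 5: ref 3 → FAULT (evict 7), frames=[3,4]
Step 6: ref 7 → FAULT (evict 4), frames=[3,7]
Step 7: ref 7 → HIT, frames=[3,7]
Step 8: ref 2 → FAULT (evict 3), frames=[2,7]
Step 9: ref 6 → FAULT (evict 7), frames=[2,6]
Total faults: 8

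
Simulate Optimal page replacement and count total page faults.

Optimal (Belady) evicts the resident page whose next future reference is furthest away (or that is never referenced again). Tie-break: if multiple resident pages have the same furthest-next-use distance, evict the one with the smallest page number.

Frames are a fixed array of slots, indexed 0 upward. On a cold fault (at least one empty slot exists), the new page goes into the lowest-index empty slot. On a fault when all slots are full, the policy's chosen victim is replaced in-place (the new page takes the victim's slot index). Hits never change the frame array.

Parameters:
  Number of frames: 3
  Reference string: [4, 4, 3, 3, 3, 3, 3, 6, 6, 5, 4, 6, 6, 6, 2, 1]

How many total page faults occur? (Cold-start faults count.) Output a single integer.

Answer: 6

Derivation:
Step 0: ref 4 → FAULT, frames=[4,-,-]
Step 1: ref 4 → HIT, frames=[4,-,-]
Step 2: ref 3 → FAULT, frames=[4,3,-]
Step 3: ref 3 → HIT, frames=[4,3,-]
Step 4: ref 3 → HIT, frames=[4,3,-]
Step 5: ref 3 → HIT, frames=[4,3,-]
Step 6: ref 3 → HIT, frames=[4,3,-]
Step 7: ref 6 → FAULT, frames=[4,3,6]
Step 8: ref 6 → HIT, frames=[4,3,6]
Step 9: ref 5 → FAULT (evict 3), frames=[4,5,6]
Step 10: ref 4 → HIT, frames=[4,5,6]
Step 11: ref 6 → HIT, frames=[4,5,6]
Step 12: ref 6 → HIT, frames=[4,5,6]
Step 13: ref 6 → HIT, frames=[4,5,6]
Step 14: ref 2 → FAULT (evict 4), frames=[2,5,6]
Step 15: ref 1 → FAULT (evict 2), frames=[1,5,6]
Total faults: 6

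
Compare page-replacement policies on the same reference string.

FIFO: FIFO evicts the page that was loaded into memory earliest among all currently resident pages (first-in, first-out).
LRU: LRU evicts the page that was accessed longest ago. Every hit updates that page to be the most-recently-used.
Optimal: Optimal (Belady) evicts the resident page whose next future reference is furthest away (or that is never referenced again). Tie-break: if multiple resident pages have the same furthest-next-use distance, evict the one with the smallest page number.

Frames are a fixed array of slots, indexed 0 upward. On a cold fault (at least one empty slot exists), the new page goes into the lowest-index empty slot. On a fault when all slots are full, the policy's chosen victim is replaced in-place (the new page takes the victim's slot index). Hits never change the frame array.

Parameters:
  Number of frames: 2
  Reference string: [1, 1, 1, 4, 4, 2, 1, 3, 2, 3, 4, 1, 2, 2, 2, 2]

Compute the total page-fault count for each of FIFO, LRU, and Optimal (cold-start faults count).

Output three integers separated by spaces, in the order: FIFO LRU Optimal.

Answer: 9 9 6

Derivation:
--- FIFO ---
  step 0: ref 1 -> FAULT, frames=[1,-] (faults so far: 1)
  step 1: ref 1 -> HIT, frames=[1,-] (faults so far: 1)
  step 2: ref 1 -> HIT, frames=[1,-] (faults so far: 1)
  step 3: ref 4 -> FAULT, frames=[1,4] (faults so far: 2)
  step 4: ref 4 -> HIT, frames=[1,4] (faults so far: 2)
  step 5: ref 2 -> FAULT, evict 1, frames=[2,4] (faults so far: 3)
  step 6: ref 1 -> FAULT, evict 4, frames=[2,1] (faults so far: 4)
  step 7: ref 3 -> FAULT, evict 2, frames=[3,1] (faults so far: 5)
  step 8: ref 2 -> FAULT, evict 1, frames=[3,2] (faults so far: 6)
  step 9: ref 3 -> HIT, frames=[3,2] (faults so far: 6)
  step 10: ref 4 -> FAULT, evict 3, frames=[4,2] (faults so far: 7)
  step 11: ref 1 -> FAULT, evict 2, frames=[4,1] (faults so far: 8)
  step 12: ref 2 -> FAULT, evict 4, frames=[2,1] (faults so far: 9)
  step 13: ref 2 -> HIT, frames=[2,1] (faults so far: 9)
  step 14: ref 2 -> HIT, frames=[2,1] (faults so far: 9)
  step 15: ref 2 -> HIT, frames=[2,1] (faults so far: 9)
  FIFO total faults: 9
--- LRU ---
  step 0: ref 1 -> FAULT, frames=[1,-] (faults so far: 1)
  step 1: ref 1 -> HIT, frames=[1,-] (faults so far: 1)
  step 2: ref 1 -> HIT, frames=[1,-] (faults so far: 1)
  step 3: ref 4 -> FAULT, frames=[1,4] (faults so far: 2)
  step 4: ref 4 -> HIT, frames=[1,4] (faults so far: 2)
  step 5: ref 2 -> FAULT, evict 1, frames=[2,4] (faults so far: 3)
  step 6: ref 1 -> FAULT, evict 4, frames=[2,1] (faults so far: 4)
  step 7: ref 3 -> FAULT, evict 2, frames=[3,1] (faults so far: 5)
  step 8: ref 2 -> FAULT, evict 1, frames=[3,2] (faults so far: 6)
  step 9: ref 3 -> HIT, frames=[3,2] (faults so far: 6)
  step 10: ref 4 -> FAULT, evict 2, frames=[3,4] (faults so far: 7)
  step 11: ref 1 -> FAULT, evict 3, frames=[1,4] (faults so far: 8)
  step 12: ref 2 -> FAULT, evict 4, frames=[1,2] (faults so far: 9)
  step 13: ref 2 -> HIT, frames=[1,2] (faults so far: 9)
  step 14: ref 2 -> HIT, frames=[1,2] (faults so far: 9)
  step 15: ref 2 -> HIT, frames=[1,2] (faults so far: 9)
  LRU total faults: 9
--- Optimal ---
  step 0: ref 1 -> FAULT, frames=[1,-] (faults so far: 1)
  step 1: ref 1 -> HIT, frames=[1,-] (faults so far: 1)
  step 2: ref 1 -> HIT, frames=[1,-] (faults so far: 1)
  step 3: ref 4 -> FAULT, frames=[1,4] (faults so far: 2)
  step 4: ref 4 -> HIT, frames=[1,4] (faults so far: 2)
  step 5: ref 2 -> FAULT, evict 4, frames=[1,2] (faults so far: 3)
  step 6: ref 1 -> HIT, frames=[1,2] (faults so far: 3)
  step 7: ref 3 -> FAULT, evict 1, frames=[3,2] (faults so far: 4)
  step 8: ref 2 -> HIT, frames=[3,2] (faults so far: 4)
  step 9: ref 3 -> HIT, frames=[3,2] (faults so far: 4)
  step 10: ref 4 -> FAULT, evict 3, frames=[4,2] (faults so far: 5)
  step 11: ref 1 -> FAULT, evict 4, frames=[1,2] (faults so far: 6)
  step 12: ref 2 -> HIT, frames=[1,2] (faults so far: 6)
  step 13: ref 2 -> HIT, frames=[1,2] (faults so far: 6)
  step 14: ref 2 -> HIT, frames=[1,2] (faults so far: 6)
  step 15: ref 2 -> HIT, frames=[1,2] (faults so far: 6)
  Optimal total faults: 6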